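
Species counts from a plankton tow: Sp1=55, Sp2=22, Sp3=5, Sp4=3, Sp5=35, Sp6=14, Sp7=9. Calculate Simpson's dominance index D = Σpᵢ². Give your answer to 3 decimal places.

Total N = 55+22+5+3+35+14+9 = 143, so the proportions are 0.38462, 0.15385, 0.03497, 0.02098, 0.24476, 0.0979, 0.06294 (working shown to 5 dp, full precision carried).
D = 0.38462² + 0.15385² + 0.03497² + 0.02098² + 0.24476² + 0.0979² + 0.06294² = 0.14793 + 0.02367 + 0.00122 + 0.00044 + 0.05991 + 0.00958 + 0.00396 = 0.24671.
To 3 decimal places, D = 0.247.

0.247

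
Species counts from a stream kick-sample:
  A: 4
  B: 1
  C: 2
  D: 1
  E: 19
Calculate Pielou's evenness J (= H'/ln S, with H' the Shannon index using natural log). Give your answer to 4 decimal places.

Total N = 4+1+2+1+19 = 27, so the proportions are 0.148148, 0.037037, 0.074074, 0.037037, 0.703704 (working shown to 6 dp, full precision carried).
H' = −Σ pᵢ ln pᵢ = −((-0.282895) + (-0.122068) + (-0.192792) + (-0.122068) + (-0.247280)) = 0.967103.
With S = 5 species, ln S = 1.609438, so J = 0.967103/1.609438 = 0.600895, i.e. 0.6009 to 4 decimal places.

0.6009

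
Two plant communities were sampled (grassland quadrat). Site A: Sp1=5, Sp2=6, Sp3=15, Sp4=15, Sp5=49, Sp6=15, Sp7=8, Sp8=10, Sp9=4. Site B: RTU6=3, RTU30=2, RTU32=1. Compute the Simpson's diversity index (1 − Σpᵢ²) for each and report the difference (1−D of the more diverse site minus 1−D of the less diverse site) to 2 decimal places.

0.18

Site A: N=127, proportions 0.0394, 0.0472, 0.1181, 0.1181, 0.3858, 0.1181, 0.063, 0.0787, 0.0315, giving 1−D = 0.7943 (working shown to 4 dp, full precision carried).
Site B: N=6, proportions 0.5, 0.3333, 0.1667, giving 1−D = 0.6111.
Difference = |0.7943 − 0.6111| = 0.1832, i.e. 0.18 to 2 decimal places.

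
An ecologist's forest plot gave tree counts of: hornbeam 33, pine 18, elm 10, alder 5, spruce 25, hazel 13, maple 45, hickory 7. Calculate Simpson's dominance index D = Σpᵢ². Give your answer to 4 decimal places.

0.1810

Total N = 33+18+10+5+25+13+45+7 = 156, so the proportions are 0.211538, 0.115385, 0.064103, 0.032051, 0.160256, 0.083333, 0.288462, 0.044872 (working shown to 6 dp, full precision carried).
D = 0.211538² + 0.115385² + 0.064103² + 0.032051² + 0.160256² + 0.083333² + 0.288462² + 0.044872² = 0.044749 + 0.013314 + 0.004109 + 0.001027 + 0.025682 + 0.006944 + 0.083210 + 0.002013 = 0.181049.
To 4 decimal places, D = 0.1810.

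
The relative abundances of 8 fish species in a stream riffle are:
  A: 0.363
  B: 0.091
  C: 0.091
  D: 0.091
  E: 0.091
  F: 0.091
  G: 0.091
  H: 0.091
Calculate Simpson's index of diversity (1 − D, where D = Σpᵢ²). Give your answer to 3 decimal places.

0.810

D = 0.363² + 0.091² + 0.091² + 0.091² + 0.091² + 0.091² + 0.091² + 0.091² = 0.13177 + 0.00828 + 0.00828 + 0.00828 + 0.00828 + 0.00828 + 0.00828 + 0.00828 = 0.18974 (working shown to 5 dp, full precision carried).
So 1 − D = 0.81026, i.e. 0.810 to 3 decimal places.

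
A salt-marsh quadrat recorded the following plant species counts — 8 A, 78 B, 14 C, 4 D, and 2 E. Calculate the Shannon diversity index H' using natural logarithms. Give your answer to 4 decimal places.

Total N = 8+78+14+4+2 = 106, so the proportions are 0.075472, 0.735849, 0.132075, 0.037736, 0.018868 (working shown to 6 dp, full precision carried).
Each pᵢ ln pᵢ term: 0.075472×(-2.583998)=-0.195019, 0.735849×(-0.306730)=-0.225707, 0.132075×(-2.024382)=-0.267371, 0.037736×(-3.277145)=-0.123666, 0.018868×(-3.970292)=-0.074911.
Sum = -0.886674, so H' = 0.8867.

0.8867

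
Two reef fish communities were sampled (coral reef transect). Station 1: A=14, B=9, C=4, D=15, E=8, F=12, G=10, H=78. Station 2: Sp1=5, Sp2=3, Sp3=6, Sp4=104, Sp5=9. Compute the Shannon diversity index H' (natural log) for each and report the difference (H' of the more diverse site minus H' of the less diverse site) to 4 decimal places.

Station 1: N=150, proportions 0.0933333, 0.06, 0.0266667, 0.1, 0.0533333, 0.08, 0.0666667, 0.52, giving H' = 1.5960266 (working shown to 7 dp, full precision carried).
Station 2: N=127, proportions 0.0393701, 0.023622, 0.0472441, 0.8188976, 0.0708661, giving H' = 0.7112323.
Difference = |1.5960266 − 0.7112323| = 0.8847943, i.e. 0.8848 to 4 decimal places.

0.8848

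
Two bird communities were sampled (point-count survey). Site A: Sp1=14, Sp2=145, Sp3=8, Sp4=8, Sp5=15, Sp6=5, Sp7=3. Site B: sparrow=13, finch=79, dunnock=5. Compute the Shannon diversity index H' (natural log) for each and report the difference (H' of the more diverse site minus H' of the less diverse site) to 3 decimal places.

0.437

Site A: N=198, proportions 0.07071, 0.73232, 0.0404, 0.0404, 0.07576, 0.02525, 0.01515, giving H' = 1.02661 (working shown to 5 dp, full precision carried).
Site B: N=97, proportions 0.13402, 0.81443, 0.05155, giving H' = 0.58937.
Difference = |1.02661 − 0.58937| = 0.43724, i.e. 0.437 to 3 decimal places.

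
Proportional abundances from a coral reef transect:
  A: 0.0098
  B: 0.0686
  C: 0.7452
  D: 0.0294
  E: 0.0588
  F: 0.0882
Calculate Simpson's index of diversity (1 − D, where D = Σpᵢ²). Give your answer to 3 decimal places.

0.428

D = 0.0098² + 0.0686² + 0.7452² + 0.0294² + 0.0588² + 0.0882² = 0.00010 + 0.00471 + 0.55532 + 0.00086 + 0.00346 + 0.00778 = 0.57223 (working shown to 5 dp, full precision carried).
So 1 − D = 0.42777, i.e. 0.428 to 3 decimal places.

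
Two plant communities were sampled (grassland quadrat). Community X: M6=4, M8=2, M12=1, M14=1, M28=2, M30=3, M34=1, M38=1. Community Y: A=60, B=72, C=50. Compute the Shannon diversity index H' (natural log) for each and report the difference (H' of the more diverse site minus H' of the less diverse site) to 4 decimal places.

0.8462

Community X: N=15, proportions 0.266667, 0.133333, 0.066667, 0.066667, 0.133333, 0.2, 0.066667, 0.066667, giving H' = 1.933810 (working shown to 6 dp, full precision carried).
Community Y: N=182, proportions 0.32967, 0.395604, 0.274725, giving H' = 1.087623.
Difference = |1.933810 − 1.087623| = 0.846187, i.e. 0.8462 to 4 decimal places.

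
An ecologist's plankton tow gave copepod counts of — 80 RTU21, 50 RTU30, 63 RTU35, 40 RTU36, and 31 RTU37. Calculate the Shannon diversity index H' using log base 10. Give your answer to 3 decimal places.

Total N = 80+50+63+40+31 = 264, so the proportions are 0.30303, 0.18939, 0.23864, 0.15152, 0.11742 (working shown to 5 dp, full precision carried).
Each pᵢ log₁₀ pᵢ term: 0.30303×(-0.51851)=-0.15713, 0.18939×(-0.72263)=-0.13686, 0.23864×(-0.62226)=-0.14849, 0.15152×(-0.81954)=-0.12417, 0.11742×(-0.93024)=-0.10923.
Sum = -0.67589, so H' = 0.676.

0.676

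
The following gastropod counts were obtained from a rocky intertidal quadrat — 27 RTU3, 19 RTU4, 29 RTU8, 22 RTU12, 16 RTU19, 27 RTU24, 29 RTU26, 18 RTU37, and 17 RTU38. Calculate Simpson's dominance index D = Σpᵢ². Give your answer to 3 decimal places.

0.117

Total N = 27+19+29+22+16+27+29+18+17 = 204, so the proportions are 0.13235, 0.09314, 0.14216, 0.10784, 0.07843, 0.13235, 0.14216, 0.08824, 0.08333 (working shown to 5 dp, full precision carried).
D = 0.13235² + 0.09314² + 0.14216² + 0.10784² + 0.07843² + 0.13235² + 0.14216² + 0.08824² + 0.08333² = 0.01752 + 0.00867 + 0.02021 + 0.01163 + 0.00615 + 0.01752 + 0.02021 + 0.00779 + 0.00694 = 0.11664.
To 3 decimal places, D = 0.117.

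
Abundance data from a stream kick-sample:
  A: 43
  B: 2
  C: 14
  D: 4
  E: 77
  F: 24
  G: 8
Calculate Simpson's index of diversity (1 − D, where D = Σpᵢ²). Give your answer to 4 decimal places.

0.7082

Total N = 43+2+14+4+77+24+8 = 172, so the proportions are 0.25, 0.011628, 0.081395, 0.023256, 0.447674, 0.139535, 0.046512 (working shown to 6 dp, full precision carried).
D = 0.25² + 0.011628² + 0.081395² + 0.023256² + 0.447674² + 0.139535² + 0.046512² = 0.062500 + 0.000135 + 0.006625 + 0.000541 + 0.200412 + 0.019470 + 0.002163 = 0.291847.
So 1 − D = 0.708153, i.e. 0.7082 to 4 decimal places.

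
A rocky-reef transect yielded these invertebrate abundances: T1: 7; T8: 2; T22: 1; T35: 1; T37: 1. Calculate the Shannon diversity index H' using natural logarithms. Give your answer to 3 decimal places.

Total N = 7+2+1+1+1 = 12, so the proportions are 0.58333, 0.16667, 0.08333, 0.08333, 0.08333 (working shown to 5 dp, full precision carried).
Each pᵢ ln pᵢ term: 0.58333×(-0.53900)=-0.31441, 0.16667×(-1.79176)=-0.29863, 0.08333×(-2.48491)=-0.20708, 0.08333×(-2.48491)=-0.20708, 0.08333×(-2.48491)=-0.20708.
Sum = -1.23427, so H' = 1.234.

1.234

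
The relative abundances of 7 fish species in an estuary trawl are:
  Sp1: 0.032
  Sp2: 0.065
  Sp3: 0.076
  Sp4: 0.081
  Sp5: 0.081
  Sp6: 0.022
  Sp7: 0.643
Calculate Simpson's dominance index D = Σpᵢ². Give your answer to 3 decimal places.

0.438

D = 0.032² + 0.065² + 0.076² + 0.081² + 0.081² + 0.022² + 0.643² = 0.00102 + 0.00423 + 0.00578 + 0.00656 + 0.00656 + 0.00048 + 0.41345 = 0.43808 (working shown to 5 dp, full precision carried).
To 3 decimal places, D = 0.438.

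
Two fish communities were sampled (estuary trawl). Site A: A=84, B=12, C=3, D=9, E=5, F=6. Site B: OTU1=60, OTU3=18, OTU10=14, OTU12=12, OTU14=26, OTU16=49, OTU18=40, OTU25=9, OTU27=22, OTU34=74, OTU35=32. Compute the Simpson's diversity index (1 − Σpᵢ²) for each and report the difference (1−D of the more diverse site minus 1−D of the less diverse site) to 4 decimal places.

Site A: N=119, proportions 0.705882, 0.10084, 0.02521, 0.07563, 0.042017, 0.05042, giving 1−D = 0.480898 (working shown to 6 dp, full precision carried).
Site B: N=356, proportions 0.168539, 0.050562, 0.039326, 0.033708, 0.073034, 0.13764, 0.11236, 0.025281, 0.061798, 0.207865, 0.089888, giving 1−D = 0.873706.
Difference = |0.480898 − 0.873706| = 0.392808, i.e. 0.3928 to 4 decimal places.

0.3928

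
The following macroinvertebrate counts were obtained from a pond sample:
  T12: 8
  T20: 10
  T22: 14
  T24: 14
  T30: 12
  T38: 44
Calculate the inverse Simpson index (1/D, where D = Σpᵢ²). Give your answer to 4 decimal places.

Total N = 8+10+14+14+12+44 = 102, so the proportions are 0.07843137, 0.09803922, 0.1372549, 0.1372549, 0.11764706, 0.43137255 (working shown to 8 dp, full precision carried).
D = 0.07843137² + 0.09803922² + 0.1372549² + 0.1372549² + 0.11764706² + 0.43137255² = 0.00615148 + 0.00961169 + 0.01883891 + 0.01883891 + 0.01384083 + 0.18608228 = 0.25336409.
So 1/D = 3.946889, i.e. 3.9469 to 4 decimal places.

3.9469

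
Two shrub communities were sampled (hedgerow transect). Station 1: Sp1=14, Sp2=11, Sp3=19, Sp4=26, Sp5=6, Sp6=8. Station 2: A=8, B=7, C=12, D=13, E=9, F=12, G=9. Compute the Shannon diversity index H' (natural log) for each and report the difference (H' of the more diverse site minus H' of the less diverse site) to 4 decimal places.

Station 1: N=84, proportions 0.166667, 0.130952, 0.22619, 0.309524, 0.071429, 0.095238, giving H' = 1.676476 (working shown to 6 dp, full precision carried).
Station 2: N=70, proportions 0.114286, 0.1, 0.171429, 0.185714, 0.128571, 0.171429, 0.128571, giving H' = 1.922937.
Difference = |1.676476 − 1.922937| = 0.246461, i.e. 0.2465 to 4 decimal places.

0.2465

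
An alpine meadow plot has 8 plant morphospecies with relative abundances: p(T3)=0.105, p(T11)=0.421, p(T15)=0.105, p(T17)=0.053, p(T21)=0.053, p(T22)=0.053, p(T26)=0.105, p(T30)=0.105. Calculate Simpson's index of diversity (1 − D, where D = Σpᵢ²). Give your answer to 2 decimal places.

D = 0.105² + 0.421² + 0.105² + 0.053² + 0.053² + 0.053² + 0.105² + 0.105² = 0.0110 + 0.1772 + 0.0110 + 0.0028 + 0.0028 + 0.0028 + 0.0110 + 0.0110 = 0.2298 (working shown to 4 dp, full precision carried).
So 1 − D = 0.7702, i.e. 0.77 to 2 decimal places.

0.77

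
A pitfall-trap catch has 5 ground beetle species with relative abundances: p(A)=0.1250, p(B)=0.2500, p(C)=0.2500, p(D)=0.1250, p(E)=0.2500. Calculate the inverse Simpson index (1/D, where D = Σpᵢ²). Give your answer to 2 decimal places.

D = 0.125² + 0.25² + 0.25² + 0.125² + 0.25² = 0.015625 + 0.062500 + 0.062500 + 0.015625 + 0.062500 = 0.218750 (working shown to 6 dp, full precision carried).
So 1/D = 4.5714, i.e. 4.57 to 2 decimal places.

4.57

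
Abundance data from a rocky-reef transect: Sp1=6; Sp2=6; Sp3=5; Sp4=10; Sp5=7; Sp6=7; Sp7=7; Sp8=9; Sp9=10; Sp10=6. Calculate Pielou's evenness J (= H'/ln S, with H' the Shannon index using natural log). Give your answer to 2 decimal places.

Total N = 6+6+5+10+7+7+7+9+10+6 = 73, so the proportions are 0.0822, 0.0822, 0.0685, 0.137, 0.0959, 0.0959, 0.0959, 0.1233, 0.137, 0.0822 (working shown to 4 dp, full precision carried).
H' = −Σ pᵢ ln pᵢ = −((-0.2054) + (-0.2054) + (-0.1836) + (-0.2723) + (-0.2248) + (-0.2248) + (-0.2248) + (-0.2581) + (-0.2723) + (-0.2054)) = 2.2769.
With S = 10 species, ln S = 2.3026, so J = 2.2769/2.3026 = 0.9888, i.e. 0.99 to 2 decimal places.

0.99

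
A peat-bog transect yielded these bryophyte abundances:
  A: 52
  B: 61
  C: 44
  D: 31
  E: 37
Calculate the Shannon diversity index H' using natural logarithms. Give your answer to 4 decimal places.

Total N = 52+61+44+31+37 = 225, so the proportions are 0.231111, 0.271111, 0.195556, 0.137778, 0.164444 (working shown to 6 dp, full precision carried).
Each pᵢ ln pᵢ term: 0.231111×(-1.464857)=-0.338545, 0.271111×(-1.305227)=-0.353861, 0.195556×(-1.631911)=-0.319129, 0.137778×(-1.982113)=-0.273091, 0.164444×(-1.805182)=-0.296852.
Sum = -1.581479, so H' = 1.5815.

1.5815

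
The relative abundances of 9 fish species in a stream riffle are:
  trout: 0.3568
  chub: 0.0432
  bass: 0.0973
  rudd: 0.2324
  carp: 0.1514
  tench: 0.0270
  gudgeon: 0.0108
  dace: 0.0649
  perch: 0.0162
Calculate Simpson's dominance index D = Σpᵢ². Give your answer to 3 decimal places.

0.221

D = 0.3568² + 0.0432² + 0.0973² + 0.2324² + 0.1514² + 0.027² + 0.0108² + 0.0649² + 0.0162² = 0.12731 + 0.00187 + 0.00947 + 0.05401 + 0.02292 + 0.00073 + 0.00012 + 0.00421 + 0.00026 = 0.22089 (working shown to 5 dp, full precision carried).
To 3 decimal places, D = 0.221.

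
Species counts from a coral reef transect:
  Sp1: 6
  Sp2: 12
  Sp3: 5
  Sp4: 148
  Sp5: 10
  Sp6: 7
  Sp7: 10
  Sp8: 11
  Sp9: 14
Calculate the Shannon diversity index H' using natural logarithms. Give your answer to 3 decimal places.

1.321

Total N = 6+12+5+148+10+7+10+11+14 = 223, so the proportions are 0.02691, 0.05381, 0.02242, 0.66368, 0.04484, 0.03139, 0.04484, 0.04933, 0.06278 (working shown to 5 dp, full precision carried).
Each pᵢ ln pᵢ term: 0.02691×(-3.61541)=-0.09728, 0.05381×(-2.92227)=-0.15725, 0.02242×(-3.79773)=-0.08515, 0.66368×(-0.40996)=-0.27208, 0.04484×(-3.10459)=-0.13922, 0.03139×(-3.46126)=-0.10865, 0.04484×(-3.10459)=-0.13922, 0.04933×(-3.00928)=-0.14844, 0.06278×(-2.76811)=-0.17378.
Sum = -1.32107, so H' = 1.321.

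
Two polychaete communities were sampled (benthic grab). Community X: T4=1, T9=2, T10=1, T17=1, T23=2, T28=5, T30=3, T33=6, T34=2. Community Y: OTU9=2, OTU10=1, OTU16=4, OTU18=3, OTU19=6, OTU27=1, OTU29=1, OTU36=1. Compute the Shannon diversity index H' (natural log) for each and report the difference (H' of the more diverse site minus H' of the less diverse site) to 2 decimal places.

0.15

Community X: N=23, proportions 0.04348, 0.08696, 0.04348, 0.04348, 0.08696, 0.21739, 0.13043, 0.26087, 0.08696, giving H' = 1.99408 (working shown to 5 dp, full precision carried).
Community Y: N=19, proportions 0.10526, 0.05263, 0.21053, 0.15789, 0.31579, 0.05263, 0.05263, 0.05263, giving H' = 1.84034.
Difference = |1.99408 − 1.84034| = 0.15374, i.e. 0.15 to 2 decimal places.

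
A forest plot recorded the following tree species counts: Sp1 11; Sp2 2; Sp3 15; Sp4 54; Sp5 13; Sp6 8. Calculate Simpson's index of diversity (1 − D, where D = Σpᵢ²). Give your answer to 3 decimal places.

0.670

Total N = 11+2+15+54+13+8 = 103, so the proportions are 0.1068, 0.01942, 0.14563, 0.52427, 0.12621, 0.07767 (working shown to 5 dp, full precision carried).
D = 0.1068² + 0.01942² + 0.14563² + 0.52427² + 0.12621² + 0.07767² = 0.01141 + 0.00038 + 0.02121 + 0.27486 + 0.01593 + 0.00603 = 0.32981.
So 1 − D = 0.67019, i.e. 0.670 to 3 decimal places.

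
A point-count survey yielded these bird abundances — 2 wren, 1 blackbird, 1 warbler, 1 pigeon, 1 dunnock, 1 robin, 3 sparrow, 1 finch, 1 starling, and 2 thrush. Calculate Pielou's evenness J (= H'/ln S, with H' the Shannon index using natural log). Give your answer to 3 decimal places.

0.958

Total N = 2+1+1+1+1+1+3+1+1+2 = 14, so the proportions are 0.14286, 0.07143, 0.07143, 0.07143, 0.07143, 0.07143, 0.21429, 0.07143, 0.07143, 0.14286 (working shown to 5 dp, full precision carried).
H' = −Σ pᵢ ln pᵢ = −((-0.27799) + (-0.18850) + (-0.18850) + (-0.18850) + (-0.18850) + (-0.18850) + (-0.33010) + (-0.18850) + (-0.18850) + (-0.27799)) = 2.20560.
With S = 10 species, ln S = 2.30259, so J = 2.20560/2.30259 = 0.95788, i.e. 0.958 to 3 decimal places.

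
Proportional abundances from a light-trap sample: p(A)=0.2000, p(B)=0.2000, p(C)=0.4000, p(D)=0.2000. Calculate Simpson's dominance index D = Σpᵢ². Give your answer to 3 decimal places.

0.280

D = 0.2² + 0.2² + 0.4² + 0.2² = 0.04000 + 0.04000 + 0.16000 + 0.04000 = 0.28000 (working shown to 5 dp, full precision carried).
To 3 decimal places, D = 0.280.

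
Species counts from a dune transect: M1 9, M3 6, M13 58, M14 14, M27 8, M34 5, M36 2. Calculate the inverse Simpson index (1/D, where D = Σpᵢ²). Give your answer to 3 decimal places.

Total N = 9+6+58+14+8+5+2 = 102, so the proportions are 0.088235, 0.058824, 0.568627, 0.137255, 0.078431, 0.04902, 0.019608 (working shown to 6 dp, full precision carried).
D = 0.088235² + 0.058824² + 0.568627² + 0.137255² + 0.078431² + 0.04902² + 0.019608² = 0.007785 + 0.003460 + 0.323337 + 0.018839 + 0.006151 + 0.002403 + 0.000384 = 0.362361.
So 1/D = 2.75968, i.e. 2.760 to 3 decimal places.

2.760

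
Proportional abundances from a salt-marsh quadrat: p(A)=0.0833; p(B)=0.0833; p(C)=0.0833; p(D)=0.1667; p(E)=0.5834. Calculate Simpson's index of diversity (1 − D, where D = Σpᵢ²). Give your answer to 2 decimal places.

0.61

D = 0.0833² + 0.0833² + 0.0833² + 0.1667² + 0.5834² = 0.0069 + 0.0069 + 0.0069 + 0.0278 + 0.3404 = 0.3890 (working shown to 4 dp, full precision carried).
So 1 − D = 0.6110, i.e. 0.61 to 2 decimal places.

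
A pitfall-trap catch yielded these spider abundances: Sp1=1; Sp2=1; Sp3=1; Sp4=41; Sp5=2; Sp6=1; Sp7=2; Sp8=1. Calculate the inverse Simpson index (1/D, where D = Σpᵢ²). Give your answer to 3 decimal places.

Total N = 1+1+1+41+2+1+2+1 = 50, so the proportions are 0.02, 0.02, 0.02, 0.82, 0.04, 0.02, 0.04, 0.02 (working shown to 6 dp, full precision carried).
D = 0.02² + 0.02² + 0.02² + 0.82² + 0.04² + 0.02² + 0.04² + 0.02² = 0.000400 + 0.000400 + 0.000400 + 0.672400 + 0.001600 + 0.000400 + 0.001600 + 0.000400 = 0.677600.
So 1/D = 1.47580, i.e. 1.476 to 3 decimal places.

1.476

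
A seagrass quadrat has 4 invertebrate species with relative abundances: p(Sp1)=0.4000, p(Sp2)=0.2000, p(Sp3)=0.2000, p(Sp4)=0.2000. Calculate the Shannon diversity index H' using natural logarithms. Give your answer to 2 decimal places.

Each pᵢ ln pᵢ term (working shown to 4 dp, full precision carried): 0.4×(-0.9163)=-0.3665, 0.2×(-1.6094)=-0.3219, 0.2×(-1.6094)=-0.3219, 0.2×(-1.6094)=-0.3219.
Sum = -1.3322, so H' = 1.33.

1.33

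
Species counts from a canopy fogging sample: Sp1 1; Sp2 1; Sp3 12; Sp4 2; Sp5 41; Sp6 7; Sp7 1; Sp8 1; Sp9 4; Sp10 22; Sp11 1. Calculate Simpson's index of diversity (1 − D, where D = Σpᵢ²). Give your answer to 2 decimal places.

0.72

Total N = 1+1+12+2+41+7+1+1+4+22+1 = 93, so the proportions are 0.0108, 0.0108, 0.129, 0.0215, 0.4409, 0.0753, 0.0108, 0.0108, 0.043, 0.2366, 0.0108 (working shown to 4 dp, full precision carried).
D = 0.0108² + 0.0108² + 0.129² + 0.0215² + 0.4409² + 0.0753² + 0.0108² + 0.0108² + 0.043² + 0.2366² + 0.0108² = 0.0001 + 0.0001 + 0.0166 + 0.0005 + 0.1944 + 0.0057 + 0.0001 + 0.0001 + 0.0018 + 0.0560 + 0.0001 = 0.2755.
So 1 − D = 0.7245, i.e. 0.72 to 2 decimal places.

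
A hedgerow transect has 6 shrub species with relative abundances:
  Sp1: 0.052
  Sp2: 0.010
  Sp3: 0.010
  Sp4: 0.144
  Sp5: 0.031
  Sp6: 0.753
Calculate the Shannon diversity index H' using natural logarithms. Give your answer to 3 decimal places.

0.846

Each pᵢ ln pᵢ term (working shown to 5 dp, full precision carried): 0.052×(-2.95651)=-0.15374, 0.01×(-4.60517)=-0.04605, 0.01×(-4.60517)=-0.04605, 0.144×(-1.93794)=-0.27906, 0.031×(-3.47377)=-0.10769, 0.753×(-0.28369)=-0.21362.
Sum = -0.84621, so H' = 0.846.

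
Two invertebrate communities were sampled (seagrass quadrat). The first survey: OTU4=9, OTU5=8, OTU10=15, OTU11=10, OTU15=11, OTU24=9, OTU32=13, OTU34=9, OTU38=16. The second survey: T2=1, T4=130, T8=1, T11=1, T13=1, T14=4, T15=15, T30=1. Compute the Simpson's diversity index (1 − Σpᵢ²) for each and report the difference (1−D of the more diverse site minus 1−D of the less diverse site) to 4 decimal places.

0.6052

The first survey: N=100, proportions 0.09, 0.08, 0.15, 0.1, 0.11, 0.09, 0.13, 0.09, 0.16, giving 1−D = 0.882200 (working shown to 6 dp, full precision carried).
The second survey: N=154, proportions 0.006494, 0.844156, 0.006494, 0.006494, 0.006494, 0.025974, 0.097403, 0.006494, giving 1−D = 0.277028.
Difference = |0.882200 − 0.277028| = 0.605172, i.e. 0.6052 to 4 decimal places.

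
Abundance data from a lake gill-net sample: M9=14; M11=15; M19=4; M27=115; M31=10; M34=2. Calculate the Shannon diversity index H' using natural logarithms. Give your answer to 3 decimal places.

0.993

Total N = 14+15+4+115+10+2 = 160, so the proportions are 0.0875, 0.09375, 0.025, 0.71875, 0.0625, 0.0125 (working shown to 5 dp, full precision carried).
Each pᵢ ln pᵢ term: 0.0875×(-2.43612)=-0.21316, 0.09375×(-2.36712)=-0.22192, 0.025×(-3.68888)=-0.09222, 0.71875×(-0.33024)=-0.23736, 0.0625×(-2.77259)=-0.17329, 0.0125×(-4.38203)=-0.05478.
Sum = -0.99272, so H' = 0.993.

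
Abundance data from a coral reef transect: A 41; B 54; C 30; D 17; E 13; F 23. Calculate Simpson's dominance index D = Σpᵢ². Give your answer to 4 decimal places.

0.2046

Total N = 41+54+30+17+13+23 = 178, so the proportions are 0.230337, 0.303371, 0.168539, 0.095506, 0.073034, 0.129213 (working shown to 6 dp, full precision carried).
D = 0.230337² + 0.303371² + 0.168539² + 0.095506² + 0.073034² + 0.129213² = 0.053055 + 0.092034 + 0.028406 + 0.009121 + 0.005334 + 0.016696 = 0.204646.
To 4 decimal places, D = 0.2046.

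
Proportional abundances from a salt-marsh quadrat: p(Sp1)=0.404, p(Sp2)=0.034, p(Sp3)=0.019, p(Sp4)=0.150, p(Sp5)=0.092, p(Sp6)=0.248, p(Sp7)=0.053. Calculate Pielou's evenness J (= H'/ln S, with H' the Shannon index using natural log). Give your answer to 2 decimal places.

0.80

H' = −Σ pᵢ ln pᵢ = −((-0.3662) + (-0.1150) + (-0.0753) + (-0.2846) + (-0.2195) + (-0.3458) + (-0.1557)) = 1.5620 (working shown to 4 dp, full precision carried).
With S = 7 species, ln S = 1.9459, so J = 1.5620/1.9459 = 0.8027, i.e. 0.80 to 2 decimal places.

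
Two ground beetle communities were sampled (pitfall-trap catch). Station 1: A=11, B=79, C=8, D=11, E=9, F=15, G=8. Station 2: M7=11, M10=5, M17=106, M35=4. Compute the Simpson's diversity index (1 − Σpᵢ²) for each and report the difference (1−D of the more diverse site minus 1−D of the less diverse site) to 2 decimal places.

0.37

Station 1: N=141, proportions 0.078, 0.5603, 0.0567, 0.078, 0.0638, 0.1064, 0.0567, giving 1−D = 0.6521 (working shown to 4 dp, full precision carried).
Station 2: N=126, proportions 0.0873, 0.0397, 0.8413, 0.0317, giving 1−D = 0.2821.
Difference = |0.6521 − 0.2821| = 0.3700, i.e. 0.37 to 2 decimal places.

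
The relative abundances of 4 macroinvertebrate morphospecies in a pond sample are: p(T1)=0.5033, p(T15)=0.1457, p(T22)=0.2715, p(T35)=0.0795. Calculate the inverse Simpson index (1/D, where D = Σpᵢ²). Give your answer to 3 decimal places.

D = 0.5033² + 0.1457² + 0.2715² + 0.0795² = 0.253311 + 0.021228 + 0.073712 + 0.006320 = 0.354572 (working shown to 6 dp, full precision carried).
So 1/D = 2.82030, i.e. 2.820 to 3 decimal places.

2.820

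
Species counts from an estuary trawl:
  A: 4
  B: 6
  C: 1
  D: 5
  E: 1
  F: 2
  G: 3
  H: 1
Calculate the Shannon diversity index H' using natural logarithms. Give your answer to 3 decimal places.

Total N = 4+6+1+5+1+2+3+1 = 23, so the proportions are 0.17391, 0.26087, 0.04348, 0.21739, 0.04348, 0.08696, 0.13043, 0.04348 (working shown to 5 dp, full precision carried).
Each pᵢ ln pᵢ term: 0.17391×(-1.74920)=-0.30421, 0.26087×(-1.34373)=-0.35054, 0.04348×(-3.13549)=-0.13633, 0.21739×(-1.52606)=-0.33175, 0.04348×(-3.13549)=-0.13633, 0.08696×(-2.44235)=-0.21238, 0.13043×(-2.03688)=-0.26568, 0.04348×(-3.13549)=-0.13633.
Sum = -1.87354, so H' = 1.874.

1.874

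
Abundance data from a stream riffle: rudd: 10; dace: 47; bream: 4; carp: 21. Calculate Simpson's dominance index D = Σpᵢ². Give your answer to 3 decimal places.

0.411

Total N = 10+47+4+21 = 82, so the proportions are 0.12195, 0.57317, 0.04878, 0.2561 (working shown to 5 dp, full precision carried).
D = 0.12195² + 0.57317² + 0.04878² + 0.2561² = 0.01487 + 0.32852 + 0.00238 + 0.06559 = 0.41136.
To 3 decimal places, D = 0.411.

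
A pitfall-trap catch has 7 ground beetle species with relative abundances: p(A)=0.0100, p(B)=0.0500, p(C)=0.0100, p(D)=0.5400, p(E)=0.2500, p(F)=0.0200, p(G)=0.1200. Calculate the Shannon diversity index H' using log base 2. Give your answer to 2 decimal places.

1.81

Each pᵢ log₂ pᵢ term (working shown to 4 dp, full precision carried): 0.01×(-6.6439)=-0.0664, 0.05×(-4.3219)=-0.2161, 0.01×(-6.6439)=-0.0664, 0.54×(-0.8890)=-0.4800, 0.25×(-2.0000)=-0.5000, 0.02×(-5.6439)=-0.1129, 0.12×(-3.0589)=-0.3671.
Sum = -1.8090, so H' = 1.81.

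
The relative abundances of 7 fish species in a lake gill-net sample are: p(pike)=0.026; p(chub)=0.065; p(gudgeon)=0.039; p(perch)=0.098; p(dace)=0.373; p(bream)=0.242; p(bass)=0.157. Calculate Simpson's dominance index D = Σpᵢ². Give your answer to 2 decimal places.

0.24

D = 0.026² + 0.065² + 0.039² + 0.098² + 0.373² + 0.242² + 0.157² = 0.0007 + 0.0042 + 0.0015 + 0.0096 + 0.1391 + 0.0586 + 0.0246 = 0.2384 (working shown to 4 dp, full precision carried).
To 2 decimal places, D = 0.24.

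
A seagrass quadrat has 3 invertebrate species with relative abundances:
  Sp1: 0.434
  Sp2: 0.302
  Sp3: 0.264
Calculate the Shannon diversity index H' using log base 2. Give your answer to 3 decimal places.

1.552

Each pᵢ log₂ pᵢ term (working shown to 5 dp, full precision carried): 0.434×(-1.20423)=-0.52264, 0.302×(-1.72738)=-0.52167, 0.264×(-1.92139)=-0.50725.
Sum = -1.55155, so H' = 1.552.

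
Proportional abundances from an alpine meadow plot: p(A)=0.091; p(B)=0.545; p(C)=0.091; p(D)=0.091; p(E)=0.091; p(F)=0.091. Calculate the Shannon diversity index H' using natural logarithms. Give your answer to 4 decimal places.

Each pᵢ ln pᵢ term (working shown to 6 dp, full precision carried): 0.091×(-2.396896)=-0.218118, 0.545×(-0.606969)=-0.330798, 0.091×(-2.396896)=-0.218118, 0.091×(-2.396896)=-0.218118, 0.091×(-2.396896)=-0.218118, 0.091×(-2.396896)=-0.218118.
Sum = -1.421386, so H' = 1.4214.

1.4214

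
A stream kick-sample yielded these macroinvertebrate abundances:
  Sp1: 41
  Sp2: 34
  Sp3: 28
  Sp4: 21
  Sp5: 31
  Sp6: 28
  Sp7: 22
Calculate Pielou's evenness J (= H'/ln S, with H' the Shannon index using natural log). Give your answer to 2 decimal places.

Total N = 41+34+28+21+31+28+22 = 205, so the proportions are 0.2, 0.1659, 0.1366, 0.1024, 0.1512, 0.1366, 0.1073 (working shown to 4 dp, full precision carried).
H' = −Σ pᵢ ln pᵢ = −((-0.3219) + (-0.2980) + (-0.2719) + (-0.2334) + (-0.2857) + (-0.2719) + (-0.2395)) = 1.9223.
With S = 7 species, ln S = 1.9459, so J = 1.9223/1.9459 = 0.9879, i.e. 0.99 to 2 decimal places.

0.99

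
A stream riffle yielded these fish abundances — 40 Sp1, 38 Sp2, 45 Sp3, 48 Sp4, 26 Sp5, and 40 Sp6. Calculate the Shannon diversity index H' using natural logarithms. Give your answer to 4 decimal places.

1.7754

Total N = 40+38+45+48+26+40 = 237, so the proportions are 0.168776, 0.160338, 0.189873, 0.202532, 0.109705, 0.168776 (working shown to 6 dp, full precision carried).
Each pᵢ ln pᵢ term: 0.168776×(-1.779181)=-0.300284, 0.160338×(-1.830474)=-0.293494, 0.189873×(-1.661398)=-0.315455, 0.202532×(-1.596859)=-0.323415, 0.109705×(-2.209964)=-0.242443, 0.168776×(-1.779181)=-0.300284.
Sum = -1.775374, so H' = 1.7754.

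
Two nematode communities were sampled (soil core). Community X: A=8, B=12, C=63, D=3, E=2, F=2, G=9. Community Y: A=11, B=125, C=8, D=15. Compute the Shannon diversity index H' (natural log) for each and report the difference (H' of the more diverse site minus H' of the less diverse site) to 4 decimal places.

0.4812

Community X: N=99, proportions 0.08080808, 0.12121212, 0.63636364, 0.03030303, 0.02020202, 0.02020202, 0.09090909, giving H' = 1.22829817 (working shown to 8 dp, full precision carried).
Community Y: N=159, proportions 0.06918239, 0.78616352, 0.05031447, 0.09433962, giving H' = 0.74706552.
Difference = |1.22829817 − 0.74706552| = 0.48123265, i.e. 0.4812 to 4 decimal places.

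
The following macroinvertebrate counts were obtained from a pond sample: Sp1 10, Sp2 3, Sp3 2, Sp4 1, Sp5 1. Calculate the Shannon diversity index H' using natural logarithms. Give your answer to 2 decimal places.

1.20

Total N = 10+3+2+1+1 = 17, so the proportions are 0.5882, 0.1765, 0.1176, 0.0588, 0.0588 (working shown to 4 dp, full precision carried).
Each pᵢ ln pᵢ term: 0.5882×(-0.5306)=-0.3121, 0.1765×(-1.7346)=-0.3061, 0.1176×(-2.1401)=-0.2518, 0.0588×(-2.8332)=-0.1667, 0.0588×(-2.8332)=-0.1667.
Sum = -1.2033, so H' = 1.20.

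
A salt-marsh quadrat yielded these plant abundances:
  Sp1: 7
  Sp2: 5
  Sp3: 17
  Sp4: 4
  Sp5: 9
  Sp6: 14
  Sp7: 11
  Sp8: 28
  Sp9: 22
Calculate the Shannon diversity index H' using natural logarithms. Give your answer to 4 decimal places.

Total N = 7+5+17+4+9+14+11+28+22 = 117, so the proportions are 0.059829, 0.042735, 0.145299, 0.034188, 0.076923, 0.119658, 0.094017, 0.239316, 0.188034 (working shown to 6 dp, full precision carried).
Each pᵢ ln pᵢ term: 0.059829×(-2.816264)=-0.168494, 0.042735×(-3.152736)=-0.134732, 0.145299×(-1.928961)=-0.280276, 0.034188×(-3.375880)=-0.115415, 0.076923×(-2.564949)=-0.197304, 0.119658×(-2.123117)=-0.254048, 0.094017×(-2.364279)=-0.222283, 0.239316×(-1.429969)=-0.342215, 0.188034×(-1.671131)=-0.314230.
Sum = -2.028997, so H' = 2.0290.

2.0290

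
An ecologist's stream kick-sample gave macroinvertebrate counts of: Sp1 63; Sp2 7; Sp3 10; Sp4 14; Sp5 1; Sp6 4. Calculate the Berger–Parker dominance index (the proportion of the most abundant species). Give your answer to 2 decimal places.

Total N = 63+7+10+14+1+4 = 99, so the proportions are 0.6364, 0.0707, 0.101, 0.1414, 0.0101, 0.0404 (working shown to 4 dp, full precision carried).
The largest proportion is 0.6364, i.e. d = 0.64 to 2 decimal places.

0.64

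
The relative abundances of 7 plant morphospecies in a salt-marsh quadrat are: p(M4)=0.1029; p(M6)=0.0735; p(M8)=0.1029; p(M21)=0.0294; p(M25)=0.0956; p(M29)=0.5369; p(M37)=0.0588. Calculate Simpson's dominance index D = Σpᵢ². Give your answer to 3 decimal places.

D = 0.1029² + 0.0735² + 0.1029² + 0.0294² + 0.0956² + 0.5369² + 0.0588² = 0.01059 + 0.00540 + 0.01059 + 0.00086 + 0.00914 + 0.28826 + 0.00346 = 0.32830 (working shown to 5 dp, full precision carried).
To 3 decimal places, D = 0.328.

0.328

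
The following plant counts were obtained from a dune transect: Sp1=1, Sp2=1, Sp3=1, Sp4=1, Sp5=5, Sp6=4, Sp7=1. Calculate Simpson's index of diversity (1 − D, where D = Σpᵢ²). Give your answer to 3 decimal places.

Total N = 1+1+1+1+5+4+1 = 14, so the proportions are 0.07143, 0.07143, 0.07143, 0.07143, 0.35714, 0.28571, 0.07143 (working shown to 5 dp, full precision carried).
D = 0.07143² + 0.07143² + 0.07143² + 0.07143² + 0.35714² + 0.28571² + 0.07143² = 0.00510 + 0.00510 + 0.00510 + 0.00510 + 0.12755 + 0.08163 + 0.00510 = 0.23469.
So 1 − D = 0.76531, i.e. 0.765 to 3 decimal places.

0.765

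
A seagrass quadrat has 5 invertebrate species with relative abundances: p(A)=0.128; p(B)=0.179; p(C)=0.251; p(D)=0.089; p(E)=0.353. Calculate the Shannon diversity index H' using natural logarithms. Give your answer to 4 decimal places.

Each pᵢ ln pᵢ term (working shown to 6 dp, full precision carried): 0.128×(-2.055725)=-0.263133, 0.179×(-1.720369)=-0.307946, 0.251×(-1.382302)=-0.346958, 0.089×(-2.419119)=-0.215302, 0.353×(-1.041287)=-0.367574.
Sum = -1.500913, so H' = 1.5009.

1.5009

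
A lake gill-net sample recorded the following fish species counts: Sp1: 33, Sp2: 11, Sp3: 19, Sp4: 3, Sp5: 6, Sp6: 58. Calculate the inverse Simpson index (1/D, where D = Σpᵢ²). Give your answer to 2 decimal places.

3.39

Total N = 33+11+19+3+6+58 = 130, so the proportions are 0.253846, 0.084615, 0.146154, 0.023077, 0.046154, 0.446154 (working shown to 6 dp, full precision carried).
D = 0.253846² + 0.084615² + 0.146154² + 0.023077² + 0.046154² + 0.446154² = 0.064438 + 0.007160 + 0.021361 + 0.000533 + 0.002130 + 0.199053 = 0.294675.
So 1/D = 3.3936, i.e. 3.39 to 2 decimal places.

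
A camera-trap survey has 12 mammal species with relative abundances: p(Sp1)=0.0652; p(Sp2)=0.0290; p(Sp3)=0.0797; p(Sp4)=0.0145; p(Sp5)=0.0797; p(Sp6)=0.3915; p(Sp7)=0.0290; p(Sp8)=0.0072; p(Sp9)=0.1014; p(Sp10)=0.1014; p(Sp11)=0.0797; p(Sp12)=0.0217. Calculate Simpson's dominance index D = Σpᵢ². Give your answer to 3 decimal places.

D = 0.0652² + 0.029² + 0.0797² + 0.0145² + 0.0797² + 0.3915² + 0.029² + 0.0072² + 0.1014² + 0.1014² + 0.0797² + 0.0217² = 0.00425 + 0.00084 + 0.00635 + 0.00021 + 0.00635 + 0.15327 + 0.00084 + 0.00005 + 0.01028 + 0.01028 + 0.00635 + 0.00047 = 0.19956 (working shown to 5 dp, full precision carried).
To 3 decimal places, D = 0.200.

0.200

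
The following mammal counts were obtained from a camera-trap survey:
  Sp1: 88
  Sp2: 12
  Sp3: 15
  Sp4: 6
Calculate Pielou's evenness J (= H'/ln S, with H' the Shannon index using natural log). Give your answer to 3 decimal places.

0.627

Total N = 88+12+15+6 = 121, so the proportions are 0.72727, 0.09917, 0.12397, 0.04959 (working shown to 5 dp, full precision carried).
H' = −Σ pᵢ ln pᵢ = −((-0.23160) + (-0.22918) + (-0.25881) + (-0.14896)) = 0.86855.
With S = 4 species, ln S = 1.38629, so J = 0.86855/1.38629 = 0.62653, i.e. 0.627 to 3 decimal places.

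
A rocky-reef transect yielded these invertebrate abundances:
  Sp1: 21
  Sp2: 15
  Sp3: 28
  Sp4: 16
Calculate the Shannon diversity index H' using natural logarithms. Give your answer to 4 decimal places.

1.3543

Total N = 21+15+28+16 = 80, so the proportions are 0.2625, 0.1875, 0.35, 0.2 (working shown to 6 dp, full precision carried).
Each pᵢ ln pᵢ term: 0.2625×(-1.337504)=-0.351095, 0.1875×(-1.673976)=-0.313871, 0.35×(-1.049822)=-0.367438, 0.2×(-1.609438)=-0.321888.
Sum = -1.354291, so H' = 1.3543.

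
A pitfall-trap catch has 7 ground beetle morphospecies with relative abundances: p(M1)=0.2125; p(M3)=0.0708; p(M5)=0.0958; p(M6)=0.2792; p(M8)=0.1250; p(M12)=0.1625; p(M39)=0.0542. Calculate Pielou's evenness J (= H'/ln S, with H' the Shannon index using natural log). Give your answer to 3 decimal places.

H' = −Σ pᵢ ln pᵢ = −((-0.32912) + (-0.18747) + (-0.22470) + (-0.35621) + (-0.25993) + (-0.29528) + (-0.15800)) = 1.81071 (working shown to 5 dp, full precision carried).
With S = 7 species, ln S = 1.94591, so J = 1.81071/1.94591 = 0.93052, i.e. 0.931 to 3 decimal places.

0.931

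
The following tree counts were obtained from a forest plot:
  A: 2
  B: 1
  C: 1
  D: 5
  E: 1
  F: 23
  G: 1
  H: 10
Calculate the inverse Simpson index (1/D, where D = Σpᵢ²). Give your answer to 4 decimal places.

2.9245

Total N = 2+1+1+5+1+23+1+10 = 44, so the proportions are 0.0454545, 0.0227273, 0.0227273, 0.1136364, 0.0227273, 0.5227273, 0.0227273, 0.2272727 (working shown to 7 dp, full precision carried).
D = 0.0454545² + 0.0227273² + 0.0227273² + 0.1136364² + 0.0227273² + 0.5227273² + 0.0227273² + 0.2272727² = 0.0020661 + 0.0005165 + 0.0005165 + 0.0129132 + 0.0005165 + 0.2732438 + 0.0005165 + 0.0516529 = 0.3419421.
So 1/D = 2.924471, i.e. 2.9245 to 4 decimal places.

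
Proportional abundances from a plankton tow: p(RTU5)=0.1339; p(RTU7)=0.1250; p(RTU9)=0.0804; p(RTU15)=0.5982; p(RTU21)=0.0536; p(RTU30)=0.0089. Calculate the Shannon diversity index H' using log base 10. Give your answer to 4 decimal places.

0.5377

Each pᵢ log₁₀ pᵢ term (working shown to 6 dp, full precision carried): 0.1339×(-0.873219)=-0.116924, 0.125×(-0.903090)=-0.112886, 0.0804×(-1.094744)=-0.088017, 0.5982×(-0.223154)=-0.133490, 0.0536×(-1.270835)=-0.068117, 0.0089×(-2.050610)=-0.018250.
Sum = -0.537685, so H' = 0.5377.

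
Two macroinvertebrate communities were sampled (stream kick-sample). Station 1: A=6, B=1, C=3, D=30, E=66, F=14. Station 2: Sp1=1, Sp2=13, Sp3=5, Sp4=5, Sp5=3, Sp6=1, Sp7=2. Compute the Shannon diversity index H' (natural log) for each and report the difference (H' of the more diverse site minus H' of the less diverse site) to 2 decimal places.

0.39

Station 1: N=120, proportions 0.05, 0.00833, 0.025, 0.25, 0.55, 0.11667, giving H' = 1.20794 (working shown to 5 dp, full precision carried).
Station 2: N=30, proportions 0.03333, 0.43333, 0.16667, 0.16667, 0.1, 0.03333, 0.06667, giving H' = 1.59717.
Difference = |1.20794 − 1.59717| = 0.38923, i.e. 0.39 to 2 decimal places.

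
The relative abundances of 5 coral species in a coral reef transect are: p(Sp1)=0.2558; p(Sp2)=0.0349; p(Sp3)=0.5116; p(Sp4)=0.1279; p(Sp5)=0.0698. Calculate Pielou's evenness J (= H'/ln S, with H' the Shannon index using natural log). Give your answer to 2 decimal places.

H' = −Σ pᵢ ln pᵢ = −((-0.3487) + (-0.1171) + (-0.3429) + (-0.2630) + (-0.1858)) = 1.2576 (working shown to 4 dp, full precision carried).
With S = 5 species, ln S = 1.6094, so J = 1.2576/1.6094 = 0.7814, i.e. 0.78 to 2 decimal places.

0.78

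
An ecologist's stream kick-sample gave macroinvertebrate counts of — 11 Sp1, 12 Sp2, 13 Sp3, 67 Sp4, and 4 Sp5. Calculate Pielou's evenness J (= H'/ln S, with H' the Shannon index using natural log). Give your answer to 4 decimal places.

0.7154

Total N = 11+12+13+67+4 = 107, so the proportions are 0.102804, 0.11215, 0.121495, 0.626168, 0.037383 (working shown to 6 dp, full precision carried).
H' = −Σ pᵢ ln pᵢ = −((-0.233872) + (-0.245374) + (-0.256098) + (-0.293132) + (-0.122861)) = 1.151337.
With S = 5 species, ln S = 1.609438, so J = 1.151337/1.609438 = 0.715366, i.e. 0.7154 to 4 decimal places.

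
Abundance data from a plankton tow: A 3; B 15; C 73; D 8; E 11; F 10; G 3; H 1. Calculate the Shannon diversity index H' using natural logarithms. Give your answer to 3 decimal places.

1.381

Total N = 3+15+73+8+11+10+3+1 = 124, so the proportions are 0.02419, 0.12097, 0.58871, 0.06452, 0.08871, 0.08065, 0.02419, 0.00806 (working shown to 5 dp, full precision carried).
Each pᵢ ln pᵢ term: 0.02419×(-3.72167)=-0.09004, 0.12097×(-2.11223)=-0.25551, 0.58871×(-0.52982)=-0.31191, 0.06452×(-2.74084)=-0.17683, 0.08871×(-2.42239)=-0.21489, 0.08065×(-2.51770)=-0.20304, 0.02419×(-3.72167)=-0.09004, 0.00806×(-4.82028)=-0.03887.
Sum = -1.38113, so H' = 1.381.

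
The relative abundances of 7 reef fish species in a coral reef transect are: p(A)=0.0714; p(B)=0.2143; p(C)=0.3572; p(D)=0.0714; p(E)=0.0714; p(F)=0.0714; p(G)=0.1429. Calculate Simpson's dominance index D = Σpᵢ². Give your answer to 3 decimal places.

D = 0.0714² + 0.2143² + 0.3572² + 0.0714² + 0.0714² + 0.0714² + 0.1429² = 0.00510 + 0.04592 + 0.12759 + 0.00510 + 0.00510 + 0.00510 + 0.02042 = 0.21433 (working shown to 5 dp, full precision carried).
To 3 decimal places, D = 0.214.

0.214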